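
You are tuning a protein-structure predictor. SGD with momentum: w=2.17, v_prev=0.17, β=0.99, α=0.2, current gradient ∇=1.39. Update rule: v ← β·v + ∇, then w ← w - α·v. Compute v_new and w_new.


v_new = 0.99·0.17 + 1.39 = 0.1683 + 1.39 = 1.5583
w_new = 2.17 - 0.2·1.5583 = 2.17 - 0.31166 = 1.85834

v_new=1.5583, w_new=1.85834


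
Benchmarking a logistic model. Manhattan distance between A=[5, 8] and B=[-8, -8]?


d = |5+ 8| + |8+ 8|
  = 13 + 16
  = 29

29


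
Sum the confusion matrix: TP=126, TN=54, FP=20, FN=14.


Total = TP + TN + FP + FN
= 126 + 54 + 20 + 14
= 214
(Predicted positive: 146, predicted negative: 68)

214


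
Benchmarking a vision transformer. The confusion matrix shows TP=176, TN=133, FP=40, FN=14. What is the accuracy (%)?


Accuracy = (TP+TN)/(TP+TN+FP+FN)
= (176+133)/(363)
= 309/363 = 85.12%

85.12%


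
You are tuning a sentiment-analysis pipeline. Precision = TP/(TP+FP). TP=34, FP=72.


Precision = TP/(TP+FP)
= 34/(34+72)
= 34/106 = 32.08%

32.08%


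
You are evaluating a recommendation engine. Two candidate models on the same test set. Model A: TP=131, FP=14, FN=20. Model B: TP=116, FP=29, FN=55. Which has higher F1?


Model A: P=131/145=0.9034, R=131/151=0.8675, F1=2PR/(P+R)=2TP/(2TP+FP+FN)=262/296=0.8851
Model B: P=116/145=0.8, R=116/171=0.6784, F1=2PR/(P+R)=2TP/(2TP+FP+FN)=232/316=0.7342
0.8851 > 0.7342 → Model A

Model A


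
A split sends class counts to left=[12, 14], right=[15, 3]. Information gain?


Parent = [27, 17], H_parent = 0.9624
H_left = 0.9957 (n=26), H_right = 0.65 (n=18)
H_children = (26/44)·0.9957 + (18/44)·0.65 = 0.8543
IG = 0.9624 - 0.8543 = 0.1081

0.1081


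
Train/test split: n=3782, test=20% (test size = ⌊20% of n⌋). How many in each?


Test = ⌊3782·20/100⌋ = 756
Train = 3782 - 756 = 3026

Train: 3026, Test: 756


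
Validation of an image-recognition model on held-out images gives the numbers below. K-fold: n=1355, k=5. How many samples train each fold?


Fold size = 1355/5 = 271
Training per fold = 1355 - 271 = 1084

1084


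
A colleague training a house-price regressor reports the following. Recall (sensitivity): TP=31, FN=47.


Recall = TP/(TP+FN)
= 31/(31+47)
= 31/78 = 39.74%

39.74%


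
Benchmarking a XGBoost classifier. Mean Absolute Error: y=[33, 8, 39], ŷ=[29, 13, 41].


Absolute errors: |33-29|=4, |8-13|=5, |39-41|=2
Sum = 11
MAE = 11/3 = 11/3

11/3


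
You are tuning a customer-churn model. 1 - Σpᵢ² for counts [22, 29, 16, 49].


Probabilities: [22/116, 29/116, 16/116, 49/116] ≈ [0.1897, 0.25, 0.1379, 0.4224]
Σpᵢ² = (484 + 841 + 256 + 2401)/116² = 3982/13456
Gini = 1 - Σpᵢ² = 1 - 3982/13456 = 0.7041

0.7041


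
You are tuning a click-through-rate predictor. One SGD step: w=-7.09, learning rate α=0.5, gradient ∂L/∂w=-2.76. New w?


w_new = w - α·∇
= -7.09 - 0.5·-2.76
= -7.09 + 1.38
= -5.71

-5.71


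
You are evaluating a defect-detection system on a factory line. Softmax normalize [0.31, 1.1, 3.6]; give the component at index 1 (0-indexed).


Exponentials: e^0.31=1.3634, e^1.1=3.0042, e^3.6=36.5982
Sum = 40.9658
Softmax = [0.0333, 0.0733, 0.8934]
p[1] = 3.0042/40.9658 = 0.0733

0.0733


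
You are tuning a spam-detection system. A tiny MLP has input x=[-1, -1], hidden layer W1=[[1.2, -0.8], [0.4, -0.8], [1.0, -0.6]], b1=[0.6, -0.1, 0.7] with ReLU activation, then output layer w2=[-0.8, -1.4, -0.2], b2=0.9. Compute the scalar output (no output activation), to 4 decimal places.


z1[0] = (1.2)·(-1) + (-0.8)·(-1) + 0.6 = 0.2
z1[1] = (0.4)·(-1) + (-0.8)·(-1) - 0.1 = 0.3
z1[2] = (1.0)·(-1) + (-0.6)·(-1) + 0.7 = 0.3
h = ReLU(z1) = [0.2, 0.3, 0.3]
output = (-0.8)·(0.2) + (-1.4)·(0.3) + (-0.2)·(0.3) + 0.9 = 0.26

0.26


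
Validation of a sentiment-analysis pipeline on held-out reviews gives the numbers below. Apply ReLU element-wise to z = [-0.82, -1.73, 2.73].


ReLU(-0.82) = max(0, -0.82) = 0.0
ReLU(-1.73) = max(0, -1.73) = 0.0
ReLU(2.73) = max(0, 2.73) = 2.73
result = [0.0, 0.0, 2.73]

[0.0, 0.0, 2.73]


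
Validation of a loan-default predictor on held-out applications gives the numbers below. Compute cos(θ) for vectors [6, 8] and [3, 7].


A·B = 6·3 + 8·7 = 74
‖A‖ = √100 = 10, ‖B‖ = √58 = 7.6158
cos = 74/(√100·√58) = 74/√5800 = 0.9717

0.9717


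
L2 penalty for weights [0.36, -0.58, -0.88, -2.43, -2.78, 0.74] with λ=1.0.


‖w‖₂² = (0.36)² + (-0.58)² + (-0.88)² + (-2.43)² + (-2.78)² + (0.74)²
     = 0.1296 + 0.3364 + 0.7744 + 5.9049 + 7.7284 + 0.5476
     = 15.4213
λ·‖w‖₂² = 1.0·15.4213 = 15.4213

15.4213


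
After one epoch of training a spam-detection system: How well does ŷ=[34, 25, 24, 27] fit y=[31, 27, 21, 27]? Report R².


ȳ = 26.5
SS_res = Σ(y-ŷ)² = 22
SS_tot = Σ(y-ȳ)² = 51
R² = 1 - SS_res/SS_tot = 1 - 0.4314 = 0.5686

0.5686


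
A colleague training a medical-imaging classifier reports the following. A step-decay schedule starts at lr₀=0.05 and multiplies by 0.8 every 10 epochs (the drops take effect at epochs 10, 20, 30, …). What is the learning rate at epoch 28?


n_drops = ⌊28/10⌋ = 2
lr = 0.05·0.8^2 = 0.05·0.64 = 0.032

0.032


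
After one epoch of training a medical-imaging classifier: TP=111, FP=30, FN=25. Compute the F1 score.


Precision = 111/141 = 0.7872
Recall = 111/136 = 0.8162
F1 = 2·P·R/(P+R) = 2·TP/(2·TP+FP+FN) = 222/(222+30+25) = 222/277 = 0.8014

0.8014


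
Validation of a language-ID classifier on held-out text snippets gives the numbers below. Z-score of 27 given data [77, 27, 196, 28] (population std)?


μ = 82, σ = 68.8513
z = (27 - 82)/68.8513 = -0.7988

-0.7988


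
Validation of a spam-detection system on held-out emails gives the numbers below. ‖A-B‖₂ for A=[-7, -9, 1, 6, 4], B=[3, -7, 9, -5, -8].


d = √((-7-3)² + (-9+ 7)² + (1-9)² + (6+ 5)² + (4+ 8)²)
  = √(100 + 4 + 64 + 121 + 144)
  = √433 = 20.8087

20.8087


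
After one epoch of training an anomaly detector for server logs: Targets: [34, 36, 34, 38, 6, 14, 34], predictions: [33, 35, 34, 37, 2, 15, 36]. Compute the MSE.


Squared errors: (34-33)²=1, (36-35)²=1, (34-34)²=0, (38-37)²=1, (6-2)²=16, (14-15)²=1, (34-36)²=4
Sum = 24
MSE = 24/7 = 24/7

24/7


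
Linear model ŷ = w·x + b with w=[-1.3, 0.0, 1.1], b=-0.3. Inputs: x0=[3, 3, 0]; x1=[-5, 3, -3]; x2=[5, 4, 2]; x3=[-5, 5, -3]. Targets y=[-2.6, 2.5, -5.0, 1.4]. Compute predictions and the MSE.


ŷ0 = (-1.3)·(3) + (0.0)·(3) + (1.1)·(0) - 0.3 = -4.2
ŷ1 = (-1.3)·(-5) + (0.0)·(3) + (1.1)·(-3) - 0.3 = 2.9
ŷ2 = (-1.3)·(5) + (0.0)·(4) + (1.1)·(2) - 0.3 = -4.6
ŷ3 = (-1.3)·(-5) + (0.0)·(5) + (1.1)·(-3) - 0.3 = 2.9
errors² = [2.56, 0.16, 0.16, 2.25]
MSE = 5.1300/4 = 1.2825

1.2825


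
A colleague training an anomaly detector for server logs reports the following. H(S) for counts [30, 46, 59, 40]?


Probabilities: [30/175, 46/175, 59/175, 40/175] ≈ [0.1714, 0.2629, 0.3371, 0.2286]
H = -((30/175)·log₂(30/175) + (46/175)·log₂(46/175) + (59/175)·log₂(59/175) + (40/175)·log₂(40/175))
  = 1.9584 bits

1.9584 bits


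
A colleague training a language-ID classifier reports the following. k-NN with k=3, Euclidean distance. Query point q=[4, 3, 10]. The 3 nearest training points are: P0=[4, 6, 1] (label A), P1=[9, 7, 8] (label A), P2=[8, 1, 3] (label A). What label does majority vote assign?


d(q,P0) = 9.4868  (label A)
d(q,P1) = 6.7082  (label A)
d(q,P2) = 8.3066  (label A)
Votes: A=3, B=0
Majority → A

A


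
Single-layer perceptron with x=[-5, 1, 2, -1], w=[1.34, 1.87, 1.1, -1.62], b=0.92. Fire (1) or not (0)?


z = (-5)·(1.34) + (1)·(1.87) + (2)·(1.1) + (-1)·(-1.62) + 0.92
  = -0.09
step(z) = 0 (z<0)

0


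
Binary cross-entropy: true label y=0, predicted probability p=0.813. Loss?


BCE = -[y·ln(p) + (1-y)·ln(1-p)]
= -0 - 1·ln(1-0.813)
= -ln(0.187) = 1.6766

1.6766


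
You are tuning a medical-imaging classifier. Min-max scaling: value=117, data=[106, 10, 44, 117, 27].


min=10, max=117
(117-10)/(117-10) = 107/107 = 1.0

1.0


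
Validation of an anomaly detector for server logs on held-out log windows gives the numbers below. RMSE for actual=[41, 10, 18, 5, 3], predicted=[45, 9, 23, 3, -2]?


MSE = 71/5 = 14.2
RMSE = √(71/5) = 3.7683

3.7683


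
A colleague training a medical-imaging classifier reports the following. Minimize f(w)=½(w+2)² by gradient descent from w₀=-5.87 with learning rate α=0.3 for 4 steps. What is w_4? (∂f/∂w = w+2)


step 1: grad = -5.87+2 = -3.87; w = -5.87 - 0.3·(-3.87) = -4.709
step 2: grad = -4.709+2 = -2.709; w = -4.709 - 0.3·(-2.709) = -3.8963
step 3: grad = -3.8963+2 = -1.8963; w = -3.8963 - 0.3·(-1.8963) = -3.32741
step 4: grad = -3.32741+2 = -1.32741; w = -3.32741 - 0.3·(-1.32741) = -2.929187

-2.929187


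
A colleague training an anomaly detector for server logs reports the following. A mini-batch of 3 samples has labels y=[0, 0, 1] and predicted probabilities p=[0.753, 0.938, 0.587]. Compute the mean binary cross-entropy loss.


L[0] = -ln(1-0.753) = -ln(0.247) = 1.3984
L[1] = -ln(1-0.938) = -ln(0.062) = 2.7806
L[2] = -ln(0.587) = 0.5327
mean = (1.3984 + 2.7806 + 0.5327)/3 = 1.5706

1.5706


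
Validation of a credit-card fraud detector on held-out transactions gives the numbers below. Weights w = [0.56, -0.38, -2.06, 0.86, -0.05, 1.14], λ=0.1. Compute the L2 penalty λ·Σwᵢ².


‖w‖₂² = (0.56)² + (-0.38)² + (-2.06)² + (0.86)² + (-0.05)² + (1.14)²
     = 0.3136 + 0.1444 + 4.2436 + 0.7396 + 0.0025 + 1.2996
     = 6.7433
λ·‖w‖₂² = 0.1·6.7433 = 0.67433

0.67433


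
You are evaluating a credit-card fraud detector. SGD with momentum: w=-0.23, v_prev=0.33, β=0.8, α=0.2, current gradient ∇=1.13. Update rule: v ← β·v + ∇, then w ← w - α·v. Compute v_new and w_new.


v_new = 0.8·0.33 + 1.13 = 0.264 + 1.13 = 1.394
w_new = -0.23 - 0.2·1.394 = -0.23 - 0.2788 = -0.5088

v_new=1.394, w_new=-0.5088


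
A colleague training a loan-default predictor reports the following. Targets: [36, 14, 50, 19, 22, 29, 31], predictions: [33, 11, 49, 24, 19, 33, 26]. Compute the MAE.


Absolute errors: |36-33|=3, |14-11|=3, |50-49|=1, |19-24|=5, |22-19|=3, |29-33|=4, |31-26|=5
Sum = 24
MAE = 24/7 = 24/7

24/7


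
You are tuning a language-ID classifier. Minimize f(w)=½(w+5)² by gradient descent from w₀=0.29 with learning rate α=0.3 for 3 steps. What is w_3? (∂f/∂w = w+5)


step 1: grad = 0.29+5 = 5.29; w = 0.29 - 0.3·(5.29) = -1.297
step 2: grad = -1.297+5 = 3.703; w = -1.297 - 0.3·(3.703) = -2.4079
step 3: grad = -2.4079+5 = 2.5921; w = -2.4079 - 0.3·(2.5921) = -3.18553

-3.18553


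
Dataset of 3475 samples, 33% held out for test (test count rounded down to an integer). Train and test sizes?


Test = ⌊3475·33/100⌋ = 1146
Train = 3475 - 1146 = 2329

Train: 2329, Test: 1146


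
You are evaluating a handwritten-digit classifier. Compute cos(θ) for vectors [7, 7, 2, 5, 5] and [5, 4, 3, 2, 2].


A·B = 7·5 + 7·4 + 2·3 + 5·2 + 5·2 = 89
‖A‖ = √152 = 12.3288, ‖B‖ = √58 = 7.6158
cos = 89/(√152·√58) = 89/√8816 = 0.9479

0.9479


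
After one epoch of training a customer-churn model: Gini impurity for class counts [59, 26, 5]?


Probabilities: [59/90, 26/90, 5/90] ≈ [0.6556, 0.2889, 0.0556]
Σpᵢ² = (3481 + 676 + 25)/90² = 4182/8100
Gini = 1 - Σpᵢ² = 1 - 4182/8100 = 0.4837

0.4837


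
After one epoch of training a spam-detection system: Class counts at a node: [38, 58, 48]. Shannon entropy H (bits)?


Probabilities: [38/144, 58/144, 48/144] ≈ [0.2639, 0.4028, 0.3333]
H = -((38/144)·log₂(38/144) + (58/144)·log₂(58/144) + (48/144)·log₂(48/144))
  = 1.5639 bits

1.5639 bits


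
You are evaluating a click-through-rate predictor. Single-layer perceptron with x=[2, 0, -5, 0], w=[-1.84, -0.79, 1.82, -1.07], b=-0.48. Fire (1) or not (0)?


z = (2)·(-1.84) + (0)·(-0.79) + (-5)·(1.82) + (0)·(-1.07) - 0.48
  = -13.26
step(z) = 0 (z<0)

0


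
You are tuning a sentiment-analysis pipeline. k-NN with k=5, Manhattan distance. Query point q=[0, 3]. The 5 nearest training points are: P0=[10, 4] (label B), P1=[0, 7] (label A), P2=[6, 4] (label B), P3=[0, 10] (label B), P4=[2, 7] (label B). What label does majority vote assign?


d(q,P0) = 11  (label B)
d(q,P1) = 4  (label A)
d(q,P2) = 7  (label B)
d(q,P3) = 7  (label B)
d(q,P4) = 6  (label B)
Votes: A=1, B=4
Majority → B

B


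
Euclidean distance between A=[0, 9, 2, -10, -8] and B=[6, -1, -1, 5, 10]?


d = √((0-6)² + (9+ 1)² + (2+ 1)² + (-10-5)² + (-8-10)²)
  = √(36 + 100 + 9 + 225 + 324)
  = √694 = 26.3439

26.3439


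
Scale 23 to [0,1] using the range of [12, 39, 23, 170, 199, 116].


min=12, max=199
(23-12)/(199-12) = 11/187 = 0.0588

0.0588


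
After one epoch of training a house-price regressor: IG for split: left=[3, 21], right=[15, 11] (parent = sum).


Parent = [18, 32], H_parent = 0.9427
H_left = 0.5436 (n=24), H_right = 0.9829 (n=26)
H_children = (24/50)·0.5436 + (26/50)·0.9829 = 0.772
IG = 0.9427 - 0.772 = 0.1707

0.1707


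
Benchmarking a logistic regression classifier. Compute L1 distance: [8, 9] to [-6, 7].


d = |8+ 6| + |9-7|
  = 14 + 2
  = 16

16


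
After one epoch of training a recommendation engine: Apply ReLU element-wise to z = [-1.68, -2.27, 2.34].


ReLU(-1.68) = max(0, -1.68) = 0.0
ReLU(-2.27) = max(0, -2.27) = 0.0
ReLU(2.34) = max(0, 2.34) = 2.34
result = [0.0, 0.0, 2.34]

[0.0, 0.0, 2.34]


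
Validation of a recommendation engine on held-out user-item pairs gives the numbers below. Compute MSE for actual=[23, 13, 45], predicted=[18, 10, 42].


Squared errors: (23-18)²=25, (13-10)²=9, (45-42)²=9
Sum = 43
MSE = 43/3 = 43/3

43/3


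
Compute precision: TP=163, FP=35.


Precision = TP/(TP+FP)
= 163/(163+35)
= 163/198 = 82.32%

82.32%


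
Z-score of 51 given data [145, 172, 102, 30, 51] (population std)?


μ = 100, σ = 53.8776
z = (51 - 100)/53.8776 = -0.9095

-0.9095


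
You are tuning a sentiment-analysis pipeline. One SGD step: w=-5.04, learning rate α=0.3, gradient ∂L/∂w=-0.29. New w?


w_new = w - α·∇
= -5.04 - 0.3·-0.29
= -5.04 + 0.087
= -4.953

-4.953


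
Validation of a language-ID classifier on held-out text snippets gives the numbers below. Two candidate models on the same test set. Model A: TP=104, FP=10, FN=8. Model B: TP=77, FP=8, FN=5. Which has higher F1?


Model A: P=104/114=0.9123, R=104/112=0.9286, F1=2PR/(P+R)=2TP/(2TP+FP+FN)=208/226=0.9204
Model B: P=77/85=0.9059, R=77/82=0.939, F1=2PR/(P+R)=2TP/(2TP+FP+FN)=154/167=0.9222
0.9204 < 0.9222 → Model B

Model B


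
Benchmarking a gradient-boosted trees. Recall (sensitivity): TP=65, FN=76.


Recall = TP/(TP+FN)
= 65/(65+76)
= 65/141 = 46.1%

46.1%


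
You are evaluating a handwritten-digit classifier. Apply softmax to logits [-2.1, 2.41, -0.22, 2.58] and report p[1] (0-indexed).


Exponentials: e^-2.1=0.1225, e^2.41=11.134, e^-0.22=0.8025, e^2.58=13.1971
Sum = 25.2561
Softmax = [0.0048, 0.4408, 0.0318, 0.5225]
p[1] = 11.134/25.2561 = 0.4408

0.4408


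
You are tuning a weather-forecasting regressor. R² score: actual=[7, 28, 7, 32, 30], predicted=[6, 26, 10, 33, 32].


ȳ = 20.8
SS_res = Σ(y-ŷ)² = 19
SS_tot = Σ(y-ȳ)² = 642.8
R² = 1 - SS_res/SS_tot = 1 - 0.0296 = 0.9704

0.9704


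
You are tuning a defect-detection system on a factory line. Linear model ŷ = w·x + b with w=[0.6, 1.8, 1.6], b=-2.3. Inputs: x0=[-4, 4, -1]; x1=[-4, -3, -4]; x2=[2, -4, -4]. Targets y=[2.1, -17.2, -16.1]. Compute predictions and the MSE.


ŷ0 = (0.6)·(-4) + (1.8)·(4) + (1.6)·(-1) - 2.3 = 0.9
ŷ1 = (0.6)·(-4) + (1.8)·(-3) + (1.6)·(-4) - 2.3 = -16.5
ŷ2 = (0.6)·(2) + (1.8)·(-4) + (1.6)·(-4) - 2.3 = -14.7
errors² = [1.44, 0.49, 1.96]
MSE = 3.8900/3 = 1.2967

1.2967


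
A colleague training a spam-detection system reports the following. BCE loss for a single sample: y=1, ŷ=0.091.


BCE = -[y·ln(p) + (1-y)·ln(1-p)]
= -1·ln(0.091) - 0
= -ln(0.091) = 2.3969

2.3969


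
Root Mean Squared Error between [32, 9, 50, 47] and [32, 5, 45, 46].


MSE = 42/4 = 10.5
RMSE = √(42/4) = 3.2404

3.2404


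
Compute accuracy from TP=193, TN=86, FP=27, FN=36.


Accuracy = (TP+TN)/(TP+TN+FP+FN)
= (193+86)/(342)
= 279/342 = 81.58%

81.58%


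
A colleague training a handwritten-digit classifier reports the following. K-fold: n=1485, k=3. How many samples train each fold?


Fold size = 1485/3 = 495
Training per fold = 1485 - 495 = 990

990


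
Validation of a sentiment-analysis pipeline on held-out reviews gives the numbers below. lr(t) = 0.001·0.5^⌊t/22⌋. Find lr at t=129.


n_drops = ⌊129/22⌋ = 5
lr = 0.001·0.5^5 = 0.001·0.03125 = 0.00003125

0.00003125


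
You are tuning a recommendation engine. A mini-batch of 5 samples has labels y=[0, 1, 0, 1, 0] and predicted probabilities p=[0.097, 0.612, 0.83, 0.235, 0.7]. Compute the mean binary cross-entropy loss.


L[0] = -ln(1-0.097) = -ln(0.903) = 0.102
L[1] = -ln(0.612) = 0.491
L[2] = -ln(1-0.83) = -ln(0.17) = 1.772
L[3] = -ln(0.235) = 1.4482
L[4] = -ln(1-0.7) = -ln(0.3) = 1.204
mean = (0.102 + 0.491 + 1.772 + 1.4482 + 1.204)/5 = 1.0034

1.0034


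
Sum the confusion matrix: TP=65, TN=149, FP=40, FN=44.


Total = TP + TN + FP + FN
= 65 + 149 + 40 + 44
= 298
(Predicted positive: 105, predicted negative: 193)

298


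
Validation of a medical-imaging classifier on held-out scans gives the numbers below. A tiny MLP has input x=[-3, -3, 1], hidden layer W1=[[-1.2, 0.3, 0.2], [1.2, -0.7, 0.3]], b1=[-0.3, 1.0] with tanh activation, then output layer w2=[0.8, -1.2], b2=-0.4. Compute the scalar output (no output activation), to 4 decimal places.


z1[0] = (-1.2)·(-3) + (0.3)·(-3) + (0.2)·(1) - 0.3 = 2.6
z1[1] = (1.2)·(-3) + (-0.7)·(-3) + (0.3)·(1) + 1.0 = -0.2
h = tanh(z1) = [0.989, -0.1974]
output = (0.8)·(0.989) + (-1.2)·(-0.1974) - 0.4 = 0.6281

0.6281


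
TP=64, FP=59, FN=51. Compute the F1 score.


Precision = 64/123 = 0.5203
Recall = 64/115 = 0.5565
F1 = 2·P·R/(P+R) = 2·TP/(2·TP+FP+FN) = 128/(128+59+51) = 128/238 = 0.5378

0.5378


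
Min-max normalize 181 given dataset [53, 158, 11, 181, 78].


min=11, max=181
(181-11)/(181-11) = 170/170 = 1.0

1.0


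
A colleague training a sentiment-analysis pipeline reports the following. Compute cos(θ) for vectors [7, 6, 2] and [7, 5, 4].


A·B = 7·7 + 6·5 + 2·4 = 87
‖A‖ = √89 = 9.434, ‖B‖ = √90 = 9.4868
cos = 87/(√89·√90) = 87/√8010 = 0.9721

0.9721


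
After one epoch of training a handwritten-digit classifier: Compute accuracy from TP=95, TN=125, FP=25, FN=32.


Accuracy = (TP+TN)/(TP+TN+FP+FN)
= (95+125)/(277)
= 220/277 = 79.42%

79.42%


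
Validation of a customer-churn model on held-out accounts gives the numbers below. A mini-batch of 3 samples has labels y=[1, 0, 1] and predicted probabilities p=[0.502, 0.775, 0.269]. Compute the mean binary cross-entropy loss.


L[0] = -ln(0.502) = 0.6892
L[1] = -ln(1-0.775) = -ln(0.225) = 1.4917
L[2] = -ln(0.269) = 1.313
mean = (0.6892 + 1.4917 + 1.313)/3 = 1.1646

1.1646


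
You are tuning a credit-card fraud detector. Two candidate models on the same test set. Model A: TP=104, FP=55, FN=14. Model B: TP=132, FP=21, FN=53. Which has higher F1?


Model A: P=104/159=0.6541, R=104/118=0.8814, F1=2PR/(P+R)=2TP/(2TP+FP+FN)=208/277=0.7509
Model B: P=132/153=0.8627, R=132/185=0.7135, F1=2PR/(P+R)=2TP/(2TP+FP+FN)=264/338=0.7811
0.7509 < 0.7811 → Model B

Model B


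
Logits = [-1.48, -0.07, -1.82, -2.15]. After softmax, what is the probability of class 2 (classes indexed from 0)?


Exponentials: e^-1.48=0.2276, e^-0.07=0.9324, e^-1.82=0.162, e^-2.15=0.1165
Sum = 1.4385
Softmax = [0.1582, 0.6482, 0.1126, 0.081]
p[2] = 0.162/1.4385 = 0.1126

0.1126


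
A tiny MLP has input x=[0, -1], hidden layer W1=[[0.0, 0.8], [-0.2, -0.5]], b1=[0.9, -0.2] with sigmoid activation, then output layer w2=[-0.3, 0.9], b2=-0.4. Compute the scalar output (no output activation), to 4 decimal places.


z1[0] = (0.0)·(0) + (0.8)·(-1) + 0.9 = 0.1
z1[1] = (-0.2)·(0) + (-0.5)·(-1) - 0.2 = 0.3
h = sigmoid(z1) = [0.525, 0.5744]
output = (-0.3)·(0.525) + (0.9)·(0.5744) - 0.4 = -0.0405

-0.0405


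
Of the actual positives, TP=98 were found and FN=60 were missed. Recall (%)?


Recall = TP/(TP+FN)
= 98/(98+60)
= 98/158 = 62.03%

62.03%


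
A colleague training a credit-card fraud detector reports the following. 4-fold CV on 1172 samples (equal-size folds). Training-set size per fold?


Fold size = 1172/4 = 293
Training per fold = 1172 - 293 = 879

879


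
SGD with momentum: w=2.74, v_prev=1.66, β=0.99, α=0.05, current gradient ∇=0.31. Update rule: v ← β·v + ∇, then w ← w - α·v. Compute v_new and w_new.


v_new = 0.99·1.66 + 0.31 = 1.6434 + 0.31 = 1.9534
w_new = 2.74 - 0.05·1.9534 = 2.74 - 0.09767 = 2.64233

v_new=1.9534, w_new=2.64233


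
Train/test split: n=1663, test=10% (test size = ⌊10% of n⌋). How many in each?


Test = ⌊1663·10/100⌋ = 166
Train = 1663 - 166 = 1497

Train: 1497, Test: 166


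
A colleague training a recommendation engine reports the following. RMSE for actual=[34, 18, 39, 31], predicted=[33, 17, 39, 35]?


MSE = 18/4 = 4.5
RMSE = √(18/4) = 2.1213

2.1213


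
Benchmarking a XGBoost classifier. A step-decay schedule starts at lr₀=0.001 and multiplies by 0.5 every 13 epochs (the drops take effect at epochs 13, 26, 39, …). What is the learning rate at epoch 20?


n_drops = ⌊20/13⌋ = 1
lr = 0.001·0.5^1 = 0.001·0.5 = 0.0005

0.0005


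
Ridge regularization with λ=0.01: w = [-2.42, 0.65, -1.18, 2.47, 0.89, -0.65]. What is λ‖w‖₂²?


‖w‖₂² = (-2.42)² + (0.65)² + (-1.18)² + (2.47)² + (0.89)² + (-0.65)²
     = 5.8564 + 0.4225 + 1.3924 + 6.1009 + 0.7921 + 0.4225
     = 14.9868
λ·‖w‖₂² = 0.01·14.9868 = 0.149868

0.149868


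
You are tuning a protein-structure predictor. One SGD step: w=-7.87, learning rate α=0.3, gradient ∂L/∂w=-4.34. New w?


w_new = w - α·∇
= -7.87 - 0.3·-4.34
= -7.87 + 1.302
= -6.568

-6.568


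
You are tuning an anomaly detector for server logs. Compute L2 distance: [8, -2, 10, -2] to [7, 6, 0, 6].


d = √((8-7)² + (-2-6)² + (10-0)² + (-2-6)²)
  = √(1 + 64 + 100 + 64)
  = √229 = 15.1327

15.1327


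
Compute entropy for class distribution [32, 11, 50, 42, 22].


Probabilities: [32/157, 11/157, 50/157, 42/157, 22/157] ≈ [0.2038, 0.0701, 0.3185, 0.2675, 0.1401]
H = -((32/157)·log₂(32/157) + (11/157)·log₂(11/157) + (50/157)·log₂(50/157) + (42/157)·log₂(42/157) + (22/157)·log₂(22/157))
  = 2.1683 bits

2.1683 bits


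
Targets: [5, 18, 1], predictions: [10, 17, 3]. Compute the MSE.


Squared errors: (5-10)²=25, (18-17)²=1, (1-3)²=4
Sum = 30
MSE = 30/3 = 10

10


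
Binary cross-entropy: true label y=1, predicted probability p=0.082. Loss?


BCE = -[y·ln(p) + (1-y)·ln(1-p)]
= -1·ln(0.082) - 0
= -ln(0.082) = 2.501

2.501


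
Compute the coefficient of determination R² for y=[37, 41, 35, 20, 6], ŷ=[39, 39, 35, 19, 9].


ȳ = 27.8
SS_res = Σ(y-ŷ)² = 18
SS_tot = Σ(y-ȳ)² = 846.8
R² = 1 - SS_res/SS_tot = 1 - 0.0213 = 0.9787

0.9787


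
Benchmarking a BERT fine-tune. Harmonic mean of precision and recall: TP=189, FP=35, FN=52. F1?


Precision = 189/224 = 0.8438
Recall = 189/241 = 0.7842
F1 = 2·P·R/(P+R) = 2·TP/(2·TP+FP+FN) = 378/(378+35+52) = 378/465 = 0.8129

0.8129


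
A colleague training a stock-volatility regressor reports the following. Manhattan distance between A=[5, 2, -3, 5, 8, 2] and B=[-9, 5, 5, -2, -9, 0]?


d = |5+ 9| + |2-5| + |-3-5| + |5+ 2| + |8+ 9| + |2-0|
  = 14 + 3 + 8 + 7 + 17 + 2
  = 51

51


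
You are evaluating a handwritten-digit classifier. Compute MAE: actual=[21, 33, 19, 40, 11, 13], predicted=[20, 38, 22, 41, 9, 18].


Absolute errors: |21-20|=1, |33-38|=5, |19-22|=3, |40-41|=1, |11-9|=2, |13-18|=5
Sum = 17
MAE = 17/6 = 17/6

17/6


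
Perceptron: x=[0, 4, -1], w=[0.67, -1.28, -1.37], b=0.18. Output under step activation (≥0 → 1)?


z = (0)·(0.67) + (4)·(-1.28) + (-1)·(-1.37) + 0.18
  = -3.57
step(z) = 0 (z<0)

0


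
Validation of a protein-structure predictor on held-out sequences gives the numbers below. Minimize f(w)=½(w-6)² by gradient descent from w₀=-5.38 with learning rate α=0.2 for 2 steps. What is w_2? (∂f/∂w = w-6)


step 1: grad = -5.38-6 = -11.38; w = -5.38 - 0.2·(-11.38) = -3.104
step 2: grad = -3.104-6 = -9.104; w = -3.104 - 0.2·(-9.104) = -1.2832

-1.2832


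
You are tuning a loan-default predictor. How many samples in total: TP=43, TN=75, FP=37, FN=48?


Total = TP + TN + FP + FN
= 43 + 75 + 37 + 48
= 203
(Predicted positive: 80, predicted negative: 123)

203


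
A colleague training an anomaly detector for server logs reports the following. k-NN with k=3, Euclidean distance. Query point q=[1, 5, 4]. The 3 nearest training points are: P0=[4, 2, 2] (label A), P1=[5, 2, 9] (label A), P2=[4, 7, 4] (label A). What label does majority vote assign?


d(q,P0) = 4.6904  (label A)
d(q,P1) = 7.0711  (label A)
d(q,P2) = 3.6056  (label A)
Votes: A=3, B=0
Majority → A

A


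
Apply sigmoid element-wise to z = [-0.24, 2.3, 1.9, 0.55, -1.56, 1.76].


σ(-0.24) = 1/(1+e^0.24) = 0.4403
σ(2.3) = 1/(1+e^-2.3) = 0.9089
σ(1.9) = 1/(1+e^-1.9) = 0.8699
σ(0.55) = 1/(1+e^-0.55) = 0.6341
σ(-1.56) = 1/(1+e^1.56) = 0.1736
σ(1.76) = 1/(1+e^-1.76) = 0.8532
result = [0.4403, 0.9089, 0.8699, 0.6341, 0.1736, 0.8532]

[0.4403, 0.9089, 0.8699, 0.6341, 0.1736, 0.8532]


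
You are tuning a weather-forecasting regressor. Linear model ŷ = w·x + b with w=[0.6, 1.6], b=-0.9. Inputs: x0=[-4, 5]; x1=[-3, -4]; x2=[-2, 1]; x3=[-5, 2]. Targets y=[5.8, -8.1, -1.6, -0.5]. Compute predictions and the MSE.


ŷ0 = (0.6)·(-4) + (1.6)·(5) - 0.9 = 4.7
ŷ1 = (0.6)·(-3) + (1.6)·(-4) - 0.9 = -9.1
ŷ2 = (0.6)·(-2) + (1.6)·(1) - 0.9 = -0.5
ŷ3 = (0.6)·(-5) + (1.6)·(2) - 0.9 = -0.7
errors² = [1.21, 1.0, 1.21, 0.04]
MSE = 3.4600/4 = 0.865

0.865


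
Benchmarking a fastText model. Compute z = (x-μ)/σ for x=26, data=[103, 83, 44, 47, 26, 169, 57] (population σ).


μ = 75.5714, σ = 44.963
z = (26 - 75.5714)/44.963 = -1.1025

-1.1025


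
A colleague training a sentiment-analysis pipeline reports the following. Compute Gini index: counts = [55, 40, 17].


Probabilities: [55/112, 40/112, 17/112] ≈ [0.4911, 0.3571, 0.1518]
Σpᵢ² = (3025 + 1600 + 289)/112² = 4914/12544
Gini = 1 - Σpᵢ² = 1 - 4914/12544 = 0.6083

0.6083


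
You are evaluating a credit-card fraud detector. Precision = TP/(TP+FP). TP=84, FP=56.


Precision = TP/(TP+FP)
= 84/(84+56)
= 84/140 = 60.0%

60.0%


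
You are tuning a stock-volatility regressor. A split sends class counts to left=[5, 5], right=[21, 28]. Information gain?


Parent = [26, 33], H_parent = 0.9898
H_left = 1 (n=10), H_right = 0.9852 (n=49)
H_children = (10/59)·1 + (49/59)·0.9852 = 0.9877
IG = 0.9898 - 0.9877 = 0.0021

0.0021


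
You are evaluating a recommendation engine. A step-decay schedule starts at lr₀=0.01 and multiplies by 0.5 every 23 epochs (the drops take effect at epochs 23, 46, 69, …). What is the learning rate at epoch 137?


n_drops = ⌊137/23⌋ = 5
lr = 0.01·0.5^5 = 0.01·0.03125 = 0.0003125

0.0003125


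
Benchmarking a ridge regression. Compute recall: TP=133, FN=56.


Recall = TP/(TP+FN)
= 133/(133+56)
= 133/189 = 70.37%

70.37%


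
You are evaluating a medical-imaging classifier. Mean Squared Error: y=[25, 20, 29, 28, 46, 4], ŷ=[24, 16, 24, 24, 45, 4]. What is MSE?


Squared errors: (25-24)²=1, (20-16)²=16, (29-24)²=25, (28-24)²=16, (46-45)²=1, (4-4)²=0
Sum = 59
MSE = 59/6 = 59/6

59/6


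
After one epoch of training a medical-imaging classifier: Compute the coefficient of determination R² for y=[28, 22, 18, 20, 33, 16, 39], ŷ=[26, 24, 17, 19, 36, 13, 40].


ȳ = 25.1429
SS_res = Σ(y-ŷ)² = 29
SS_tot = Σ(y-ȳ)² = 432.86
R² = 1 - SS_res/SS_tot = 1 - 0.067 = 0.933

0.933


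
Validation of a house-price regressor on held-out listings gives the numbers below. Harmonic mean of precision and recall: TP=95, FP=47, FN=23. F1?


Precision = 95/142 = 0.669
Recall = 95/118 = 0.8051
F1 = 2·P·R/(P+R) = 2·TP/(2·TP+FP+FN) = 190/(190+47+23) = 190/260 = 0.7308

0.7308


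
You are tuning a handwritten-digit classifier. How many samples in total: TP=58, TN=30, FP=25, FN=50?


Total = TP + TN + FP + FN
= 58 + 30 + 25 + 50
= 163
(Predicted positive: 83, predicted negative: 80)

163


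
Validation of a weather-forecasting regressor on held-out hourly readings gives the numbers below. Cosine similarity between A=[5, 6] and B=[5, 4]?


A·B = 5·5 + 6·4 = 49
‖A‖ = √61 = 7.8102, ‖B‖ = √41 = 6.4031
cos = 49/(√61·√41) = 49/√2501 = 0.9798

0.9798


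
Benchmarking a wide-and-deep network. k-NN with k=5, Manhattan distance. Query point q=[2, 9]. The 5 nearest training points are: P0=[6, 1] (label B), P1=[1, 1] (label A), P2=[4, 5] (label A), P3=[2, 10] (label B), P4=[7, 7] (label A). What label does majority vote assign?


d(q,P0) = 12  (label B)
d(q,P1) = 9  (label A)
d(q,P2) = 6  (label A)
d(q,P3) = 1  (label B)
d(q,P4) = 7  (label A)
Votes: A=3, B=2
Majority → A

A


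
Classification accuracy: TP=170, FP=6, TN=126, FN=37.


Accuracy = (TP+TN)/(TP+TN+FP+FN)
= (170+126)/(339)
= 296/339 = 87.32%

87.32%


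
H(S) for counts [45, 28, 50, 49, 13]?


Probabilities: [45/185, 28/185, 50/185, 49/185, 13/185] ≈ [0.2432, 0.1514, 0.2703, 0.2649, 0.0703]
H = -((45/185)·log₂(45/185) + (28/185)·log₂(28/185) + (50/185)·log₂(50/185) + (49/185)·log₂(49/185) + (13/185)·log₂(13/185))
  = 2.1954 bits

2.1954 bits


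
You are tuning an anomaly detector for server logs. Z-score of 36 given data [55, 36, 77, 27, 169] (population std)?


μ = 72.8, σ = 51.0701
z = (36 - 72.8)/51.0701 = -0.7206

-0.7206


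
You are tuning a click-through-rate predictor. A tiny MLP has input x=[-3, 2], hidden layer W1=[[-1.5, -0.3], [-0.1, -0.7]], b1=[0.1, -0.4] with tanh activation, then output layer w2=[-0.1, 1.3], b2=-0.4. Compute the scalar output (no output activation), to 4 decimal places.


z1[0] = (-1.5)·(-3) + (-0.3)·(2) + 0.1 = 4.0
z1[1] = (-0.1)·(-3) + (-0.7)·(2) - 0.4 = -1.5
h = tanh(z1) = [0.9993, -0.9051]
output = (-0.1)·(0.9993) + (1.3)·(-0.9051) - 0.4 = -1.6766

-1.6766


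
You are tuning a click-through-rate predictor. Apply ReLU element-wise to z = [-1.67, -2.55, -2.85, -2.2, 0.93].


ReLU(-1.67) = max(0, -1.67) = 0.0
ReLU(-2.55) = max(0, -2.55) = 0.0
ReLU(-2.85) = max(0, -2.85) = 0.0
ReLU(-2.2) = max(0, -2.2) = 0.0
ReLU(0.93) = max(0, 0.93) = 0.93
result = [0.0, 0.0, 0.0, 0.0, 0.93]

[0.0, 0.0, 0.0, 0.0, 0.93]


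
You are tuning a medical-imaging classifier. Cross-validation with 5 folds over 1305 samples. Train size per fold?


Fold size = 1305/5 = 261
Training per fold = 1305 - 261 = 1044

1044


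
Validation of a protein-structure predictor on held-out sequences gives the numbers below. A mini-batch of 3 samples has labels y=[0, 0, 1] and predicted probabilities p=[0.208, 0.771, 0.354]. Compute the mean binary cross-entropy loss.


L[0] = -ln(1-0.208) = -ln(0.792) = 0.2332
L[1] = -ln(1-0.771) = -ln(0.229) = 1.474
L[2] = -ln(0.354) = 1.0385
mean = (0.2332 + 1.474 + 1.0385)/3 = 0.9152

0.9152


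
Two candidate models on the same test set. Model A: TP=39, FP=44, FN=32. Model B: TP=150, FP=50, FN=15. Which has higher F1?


Model A: P=39/83=0.4699, R=39/71=0.5493, F1=2PR/(P+R)=2TP/(2TP+FP+FN)=78/154=0.5065
Model B: P=150/200=0.75, R=150/165=0.9091, F1=2PR/(P+R)=2TP/(2TP+FP+FN)=300/365=0.8219
0.5065 < 0.8219 → Model B

Model B


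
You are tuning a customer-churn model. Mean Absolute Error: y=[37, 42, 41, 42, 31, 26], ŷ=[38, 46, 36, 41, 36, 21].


Absolute errors: |37-38|=1, |42-46|=4, |41-36|=5, |42-41|=1, |31-36|=5, |26-21|=5
Sum = 21
MAE = 21/6 = 7/2

7/2


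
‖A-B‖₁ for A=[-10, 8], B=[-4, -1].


d = |-10+ 4| + |8+ 1|
  = 6 + 9
  = 15

15


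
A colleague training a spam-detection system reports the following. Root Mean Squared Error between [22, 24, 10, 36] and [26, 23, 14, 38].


MSE = 37/4 = 9.25
RMSE = √(37/4) = 3.0414

3.0414


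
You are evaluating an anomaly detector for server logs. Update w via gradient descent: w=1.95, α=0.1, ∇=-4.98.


w_new = w - α·∇
= 1.95 - 0.1·-4.98
= 1.95 + 0.498
= 2.448

2.448


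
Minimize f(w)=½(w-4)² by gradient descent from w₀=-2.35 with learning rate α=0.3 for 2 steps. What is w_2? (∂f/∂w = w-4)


step 1: grad = -2.35-4 = -6.35; w = -2.35 - 0.3·(-6.35) = -0.445
step 2: grad = -0.445-4 = -4.445; w = -0.445 - 0.3·(-4.445) = 0.8885

0.8885


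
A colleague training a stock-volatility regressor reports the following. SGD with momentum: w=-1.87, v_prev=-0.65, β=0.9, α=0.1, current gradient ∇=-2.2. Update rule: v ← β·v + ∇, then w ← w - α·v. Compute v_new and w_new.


v_new = 0.9·-0.65 - 2.2 = -0.585 - 2.2 = -2.785
w_new = -1.87 - 0.1·-2.785 = -1.87 + 0.2785 = -1.5915

v_new=-2.785, w_new=-1.5915


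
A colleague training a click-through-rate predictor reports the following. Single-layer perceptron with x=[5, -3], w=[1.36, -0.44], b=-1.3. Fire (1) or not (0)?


z = (5)·(1.36) + (-3)·(-0.44) - 1.3
  = 6.82
step(z) = 1 (z≥0)

1


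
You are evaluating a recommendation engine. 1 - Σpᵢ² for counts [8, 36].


Probabilities: [8/44, 36/44] ≈ [0.1818, 0.8182]
Σpᵢ² = (64 + 1296)/44² = 1360/1936
Gini = 1 - Σpᵢ² = 1 - 1360/1936 = 0.2975

0.2975


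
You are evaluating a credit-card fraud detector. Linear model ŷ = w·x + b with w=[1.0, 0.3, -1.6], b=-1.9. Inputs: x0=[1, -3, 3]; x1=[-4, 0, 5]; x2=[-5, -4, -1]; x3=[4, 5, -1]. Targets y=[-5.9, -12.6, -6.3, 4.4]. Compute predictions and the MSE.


ŷ0 = (1.0)·(1) + (0.3)·(-3) + (-1.6)·(3) - 1.9 = -6.6
ŷ1 = (1.0)·(-4) + (0.3)·(0) + (-1.6)·(5) - 1.9 = -13.9
ŷ2 = (1.0)·(-5) + (0.3)·(-4) + (-1.6)·(-1) - 1.9 = -6.5
ŷ3 = (1.0)·(4) + (0.3)·(5) + (-1.6)·(-1) - 1.9 = 5.2
errors² = [0.49, 1.69, 0.04, 0.64]
MSE = 2.8600/4 = 0.715

0.715


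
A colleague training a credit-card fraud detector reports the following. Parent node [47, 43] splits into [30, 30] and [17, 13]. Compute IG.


Parent = [47, 43], H_parent = 0.9986
H_left = 1 (n=60), H_right = 0.9871 (n=30)
H_children = (60/90)·1 + (30/90)·0.9871 = 0.9957
IG = 0.9986 - 0.9957 = 0.0029

0.0029


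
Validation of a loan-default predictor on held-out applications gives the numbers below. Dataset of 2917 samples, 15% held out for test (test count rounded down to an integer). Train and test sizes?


Test = ⌊2917·15/100⌋ = 437
Train = 2917 - 437 = 2480

Train: 2480, Test: 437


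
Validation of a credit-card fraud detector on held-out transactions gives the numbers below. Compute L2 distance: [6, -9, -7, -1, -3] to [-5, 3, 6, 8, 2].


d = √((6+ 5)² + (-9-3)² + (-7-6)² + (-1-8)² + (-3-2)²)
  = √(121 + 144 + 169 + 81 + 25)
  = √540 = 23.2379

23.2379


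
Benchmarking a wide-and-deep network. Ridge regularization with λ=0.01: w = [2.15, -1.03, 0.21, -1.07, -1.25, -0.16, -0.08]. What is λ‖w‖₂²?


‖w‖₂² = (2.15)² + (-1.03)² + (0.21)² + (-1.07)² + (-1.25)² + (-0.16)² + (-0.08)²
     = 4.6225 + 1.0609 + 0.0441 + 1.1449 + 1.5625 + 0.0256 + 0.0064
     = 8.4669
λ·‖w‖₂² = 0.01·8.4669 = 0.084669

0.084669


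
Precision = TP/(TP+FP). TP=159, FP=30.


Precision = TP/(TP+FP)
= 159/(159+30)
= 159/189 = 84.13%

84.13%


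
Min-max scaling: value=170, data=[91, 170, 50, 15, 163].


min=15, max=170
(170-15)/(170-15) = 155/155 = 1.0

1.0


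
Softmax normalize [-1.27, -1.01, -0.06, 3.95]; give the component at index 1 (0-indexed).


Exponentials: e^-1.27=0.2808, e^-1.01=0.3642, e^-0.06=0.9418, e^3.95=51.9354
Sum = 53.5222
Softmax = [0.0052, 0.0068, 0.0176, 0.9704]
p[1] = 0.3642/53.5222 = 0.0068

0.0068


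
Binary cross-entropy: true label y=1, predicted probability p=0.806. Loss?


BCE = -[y·ln(p) + (1-y)·ln(1-p)]
= -1·ln(0.806) - 0
= -ln(0.806) = 0.2157

0.2157


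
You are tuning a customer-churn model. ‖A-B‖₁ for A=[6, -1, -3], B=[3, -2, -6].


d = |6-3| + |-1+ 2| + |-3+ 6|
  = 3 + 1 + 3
  = 7

7


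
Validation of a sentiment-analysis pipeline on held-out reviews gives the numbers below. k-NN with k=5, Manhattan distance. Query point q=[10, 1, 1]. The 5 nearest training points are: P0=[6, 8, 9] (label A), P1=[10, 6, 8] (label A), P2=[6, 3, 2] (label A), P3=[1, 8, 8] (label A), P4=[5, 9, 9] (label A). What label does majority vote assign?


d(q,P0) = 19  (label A)
d(q,P1) = 12  (label A)
d(q,P2) = 7  (label A)
d(q,P3) = 23  (label A)
d(q,P4) = 21  (label A)
Votes: A=5, B=0
Majority → A

A


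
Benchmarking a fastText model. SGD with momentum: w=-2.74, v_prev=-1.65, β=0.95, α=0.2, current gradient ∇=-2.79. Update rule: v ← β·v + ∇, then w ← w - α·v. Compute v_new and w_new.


v_new = 0.95·-1.65 - 2.79 = -1.5675 - 2.79 = -4.3575
w_new = -2.74 - 0.2·-4.3575 = -2.74 + 0.8715 = -1.8685

v_new=-4.3575, w_new=-1.8685


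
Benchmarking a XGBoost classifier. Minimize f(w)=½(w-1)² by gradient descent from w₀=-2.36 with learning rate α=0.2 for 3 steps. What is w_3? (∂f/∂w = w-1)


step 1: grad = -2.36-1 = -3.36; w = -2.36 - 0.2·(-3.36) = -1.688
step 2: grad = -1.688-1 = -2.688; w = -1.688 - 0.2·(-2.688) = -1.1504
step 3: grad = -1.1504-1 = -2.1504; w = -1.1504 - 0.2·(-2.1504) = -0.72032

-0.72032


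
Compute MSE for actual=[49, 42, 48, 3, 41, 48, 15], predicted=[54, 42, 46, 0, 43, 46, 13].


Squared errors: (49-54)²=25, (42-42)²=0, (48-46)²=4, (3-0)²=9, (41-43)²=4, (48-46)²=4, (15-13)²=4
Sum = 50
MSE = 50/7 = 50/7

50/7


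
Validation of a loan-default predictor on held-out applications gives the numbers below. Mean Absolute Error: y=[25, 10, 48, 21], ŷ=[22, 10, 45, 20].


Absolute errors: |25-22|=3, |10-10|=0, |48-45|=3, |21-20|=1
Sum = 7
MAE = 7/4 = 7/4

7/4


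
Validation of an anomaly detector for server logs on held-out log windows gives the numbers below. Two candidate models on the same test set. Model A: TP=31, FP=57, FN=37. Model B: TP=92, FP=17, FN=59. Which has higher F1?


Model A: P=31/88=0.3523, R=31/68=0.4559, F1=2PR/(P+R)=2TP/(2TP+FP+FN)=62/156=0.3974
Model B: P=92/109=0.844, R=92/151=0.6093, F1=2PR/(P+R)=2TP/(2TP+FP+FN)=184/260=0.7077
0.3974 < 0.7077 → Model B

Model B


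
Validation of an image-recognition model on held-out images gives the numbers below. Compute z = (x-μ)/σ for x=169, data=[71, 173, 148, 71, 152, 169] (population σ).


μ = 130.6667, σ = 43.0839
z = (169 - 130.6667)/43.0839 = 0.8897

0.8897


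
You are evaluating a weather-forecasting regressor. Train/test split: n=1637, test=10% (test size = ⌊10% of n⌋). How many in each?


Test = ⌊1637·10/100⌋ = 163
Train = 1637 - 163 = 1474

Train: 1474, Test: 163


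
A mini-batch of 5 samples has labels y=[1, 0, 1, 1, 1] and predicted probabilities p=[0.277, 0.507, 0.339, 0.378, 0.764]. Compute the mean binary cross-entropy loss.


L[0] = -ln(0.277) = 1.2837
L[1] = -ln(1-0.507) = -ln(0.493) = 0.7072
L[2] = -ln(0.339) = 1.0818
L[3] = -ln(0.378) = 0.9729
L[4] = -ln(0.764) = 0.2692
mean = (1.2837 + 0.7072 + 1.0818 + 0.9729 + 0.2692)/5 = 0.863

0.863


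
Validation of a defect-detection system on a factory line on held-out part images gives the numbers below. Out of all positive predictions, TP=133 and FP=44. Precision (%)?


Precision = TP/(TP+FP)
= 133/(133+44)
= 133/177 = 75.14%

75.14%


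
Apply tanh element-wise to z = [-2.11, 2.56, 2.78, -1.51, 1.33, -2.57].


tanh(-2.11) = -0.971
tanh(2.56) = 0.9881
tanh(2.78) = 0.9923
tanh(-1.51) = -0.9069
tanh(1.33) = 0.8692
tanh(-2.57) = -0.9884
result = [-0.971, 0.9881, 0.9923, -0.9069, 0.8692, -0.9884]

[-0.971, 0.9881, 0.9923, -0.9069, 0.8692, -0.9884]
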